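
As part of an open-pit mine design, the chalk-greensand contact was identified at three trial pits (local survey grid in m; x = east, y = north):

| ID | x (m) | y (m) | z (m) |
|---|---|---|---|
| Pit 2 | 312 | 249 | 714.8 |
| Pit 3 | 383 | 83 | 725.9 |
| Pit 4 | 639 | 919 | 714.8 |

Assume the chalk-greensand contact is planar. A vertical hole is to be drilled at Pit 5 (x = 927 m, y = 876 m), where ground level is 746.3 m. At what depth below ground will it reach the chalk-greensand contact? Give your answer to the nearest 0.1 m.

8.9 m

Let the plane be z = a·x + b·y + c.
Pit 3−Pit 2: 71a − 166b = 11.1;  Pit 4−Pit 2: 327a + 670b = 0.
Solving gives a = 0.07302, b = −0.03564.
Then c = 714.8 − a·312 − b·249 = 700.89.
At (927, 876): z_contact = 67.69 − 31.22 + 700.89 = 737.36 m.
Depth below ground = 746.3 − 737.36 = 8.9 m.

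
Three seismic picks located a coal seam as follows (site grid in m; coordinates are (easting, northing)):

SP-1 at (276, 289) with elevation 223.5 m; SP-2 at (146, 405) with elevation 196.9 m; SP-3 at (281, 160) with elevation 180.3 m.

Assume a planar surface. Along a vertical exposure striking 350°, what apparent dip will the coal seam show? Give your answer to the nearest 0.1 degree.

14.5°

Two edge vectors: SP-1→SP-2 = (-130, 116, -26.6), SP-1→SP-3 = (5, -129, -43.2).
Normal n = (SP-1→SP-2) × (SP-1→SP-3) = (-8442.6, -5749, 16190).
So ∂z/∂E = −n_x/n_z = 0.52147 and ∂z/∂N = −n_y/n_z = 0.35510.
Unit vector along 350° is (sin 350°, cos 350°) = (-0.1736, 0.9848).
Slope in that direction = a·(-0.1736) + b·(0.9848) = 0.25915.
Apparent dip = arctan|0.25915| = 14.5° (true dip is 32.2°, so apparent ≤ true as expected).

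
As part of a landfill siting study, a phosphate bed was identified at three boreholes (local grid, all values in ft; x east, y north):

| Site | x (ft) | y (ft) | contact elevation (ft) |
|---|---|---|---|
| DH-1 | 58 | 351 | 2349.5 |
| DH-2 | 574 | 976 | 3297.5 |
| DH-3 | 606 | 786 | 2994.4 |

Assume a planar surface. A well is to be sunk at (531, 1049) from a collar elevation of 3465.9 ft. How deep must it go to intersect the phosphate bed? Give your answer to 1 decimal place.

49.5 ft

Let the plane be z = a·x + b·y + c.
DH-2−DH-1: 516a + 625b = 948;  DH-3−DH-1: 548a + 435b = 644.9.
Solving gives a = −0.078935, b = 1.581969.
Then c = 2349.5 − a·58 − b·351 = 1798.81.
At (531, 1049): z_contact = −41.91 + 1659.49 + 1798.81 = 3416.38 ft.
Depth below ground = 3465.9 − 3416.38 = 49.5 ft.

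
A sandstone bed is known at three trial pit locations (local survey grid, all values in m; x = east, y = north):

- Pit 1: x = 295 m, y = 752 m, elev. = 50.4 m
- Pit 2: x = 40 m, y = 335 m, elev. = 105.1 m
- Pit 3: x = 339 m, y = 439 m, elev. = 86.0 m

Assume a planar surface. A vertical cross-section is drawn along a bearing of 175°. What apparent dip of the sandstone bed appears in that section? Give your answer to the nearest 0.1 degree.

6.5°

Two edge vectors: Pit 1→Pit 2 = (-255, -417, 54.7), Pit 1→Pit 3 = (44, -313, 35.6).
Normal n = (Pit 1→Pit 2) × (Pit 1→Pit 3) = (2275.9, 11484.8, 98163).
So ∂z/∂x = −n_x/n_z = −0.02318 and ∂z/∂y = −n_y/n_z = −0.11700.
Unit vector along 175° is (sin 175°, cos 175°) = (0.0872, -0.9962).
Slope in that direction = a·(0.0872) + b·(-0.9962) = 0.11453.
Apparent dip = arctan|0.11453| = 6.5° (true dip is 6.8°, so apparent ≤ true as expected).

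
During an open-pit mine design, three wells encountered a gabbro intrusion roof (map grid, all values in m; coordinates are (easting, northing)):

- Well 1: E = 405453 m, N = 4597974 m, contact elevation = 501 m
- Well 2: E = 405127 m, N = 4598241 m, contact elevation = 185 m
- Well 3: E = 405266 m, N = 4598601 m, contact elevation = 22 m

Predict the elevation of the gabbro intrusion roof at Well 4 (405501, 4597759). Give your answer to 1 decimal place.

Two edge vectors: Well 1→Well 2 = (-326, 267, -316), Well 1→Well 3 = (-187, 627, -479).
Normal n = (Well 1→Well 2) × (Well 1→Well 3) = (70239, -97062, -154473).
So ∂z/∂E = −n_x/n_z = 0.454700822 and ∂z/∂N = −n_y/n_z = −0.628342817.
Intercept c from Well 1: 501 − 184359.81 + 2889103.94 = 2705245.12.
At (405501, 4597759): z = 184381.6 − 2888968.8 + 2705245.12 = 657.9 m.

657.9 m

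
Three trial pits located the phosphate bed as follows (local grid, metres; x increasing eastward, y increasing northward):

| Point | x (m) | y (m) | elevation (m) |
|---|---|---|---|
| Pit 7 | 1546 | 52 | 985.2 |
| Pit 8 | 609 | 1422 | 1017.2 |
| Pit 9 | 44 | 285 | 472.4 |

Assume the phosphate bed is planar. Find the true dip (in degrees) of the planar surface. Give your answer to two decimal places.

25.70°

Two edge vectors: Pit 7→Pit 8 = (-937, 1370, 32), Pit 7→Pit 9 = (-1502, 233, -512.8).
Normal n = (Pit 7→Pit 8) × (Pit 7→Pit 9) = (-709992, -528557.6, 1839419).
So ∂z/∂x = −n_x/n_z = 0.38599 and ∂z/∂y = −n_y/n_z = 0.28735.
Gradient magnitude |∇z| = √(a² + b²) = √(0.14899 + 0.08257) = 0.48120.
True dip = arctan(0.48120) = 25.70°, dipping toward SW (azimuth ≈ 233°).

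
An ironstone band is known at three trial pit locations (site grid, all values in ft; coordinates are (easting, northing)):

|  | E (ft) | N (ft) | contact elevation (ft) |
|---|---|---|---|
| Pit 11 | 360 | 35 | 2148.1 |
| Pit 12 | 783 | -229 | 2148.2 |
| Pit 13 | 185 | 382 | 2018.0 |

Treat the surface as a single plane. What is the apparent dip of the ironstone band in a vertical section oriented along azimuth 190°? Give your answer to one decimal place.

30.9°

Let the plane be z = a·E + b·N + c.
Pit 12−Pit 11: 423a − 264b = 0.1;  Pit 13−Pit 11: −175a + 347b = −130.1.
Solving gives a = −0.34114, b = −0.54697.
Unit vector along 190° is (sin 190°, cos 190°) = (-0.1736, -0.9848).
Slope in that direction = a·(-0.1736) + b·(-0.9848) = 0.59790.
Apparent dip = arctan|0.59790| = 30.9° (true dip is 32.8°, so apparent ≤ true as expected).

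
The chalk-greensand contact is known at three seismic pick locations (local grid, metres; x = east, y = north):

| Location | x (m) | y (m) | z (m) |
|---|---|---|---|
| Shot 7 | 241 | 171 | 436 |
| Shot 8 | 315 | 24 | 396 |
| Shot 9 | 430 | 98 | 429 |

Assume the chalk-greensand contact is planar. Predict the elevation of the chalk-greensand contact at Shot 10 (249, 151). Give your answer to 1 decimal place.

Two edge vectors: Shot 7→Shot 8 = (74, -147, -40), Shot 7→Shot 9 = (189, -73, -7).
Normal n = (Shot 7→Shot 8) × (Shot 7→Shot 9) = (-1891, -7042, 22381).
So ∂z/∂x = −n_x/n_z = 0.08449 and ∂z/∂y = −n_y/n_z = 0.31464.
Intercept c from Shot 7: 436 − 20.36 − 53.80 = 361.83.
At (249, 151): z = 21.0 + 47.5 + 361.83 = 430.4 m.

430.4 m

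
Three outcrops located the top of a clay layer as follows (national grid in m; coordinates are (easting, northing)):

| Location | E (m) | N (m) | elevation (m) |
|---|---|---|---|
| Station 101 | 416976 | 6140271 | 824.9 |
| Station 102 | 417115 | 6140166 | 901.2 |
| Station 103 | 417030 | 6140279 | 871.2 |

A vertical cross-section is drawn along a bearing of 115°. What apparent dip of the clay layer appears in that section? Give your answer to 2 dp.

Let the plane be z = a·E + b·N + c.
Station 102−Station 101: 139a − 105b = 76.3;  Station 103−Station 101: 54a + 8b = 46.3.
Solving gives a = 0.80683, b = 0.34142.
Unit vector along 115° is (sin 115°, cos 115°) = (0.9063, -0.4226).
Slope in that direction = a·(0.9063) + b·(-0.4226) = 0.58694.
Apparent dip = arctan|0.58694| = 30.41° (true dip is 41.2°, so apparent ≤ true as expected).

30.41°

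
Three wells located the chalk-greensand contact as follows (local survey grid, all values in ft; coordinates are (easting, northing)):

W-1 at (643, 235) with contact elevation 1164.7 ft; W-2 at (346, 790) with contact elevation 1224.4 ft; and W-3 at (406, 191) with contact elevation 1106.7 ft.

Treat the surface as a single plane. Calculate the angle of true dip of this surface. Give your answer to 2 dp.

16.60°

Two edge vectors: W-1→W-2 = (-297, 555, 59.7), W-1→W-3 = (-237, -44, -58).
Normal n = (W-1→W-2) × (W-1→W-3) = (-29563.2, -31374.9, 144603).
So ∂z/∂E = −n_x/n_z = 0.20444 and ∂z/∂N = −n_y/n_z = 0.21697.
Gradient magnitude |∇z| = √(a² + b²) = √(0.04180 + 0.04708) = 0.29812.
True dip = arctan(0.29812) = 16.60°, dipping toward SW (azimuth ≈ 223°).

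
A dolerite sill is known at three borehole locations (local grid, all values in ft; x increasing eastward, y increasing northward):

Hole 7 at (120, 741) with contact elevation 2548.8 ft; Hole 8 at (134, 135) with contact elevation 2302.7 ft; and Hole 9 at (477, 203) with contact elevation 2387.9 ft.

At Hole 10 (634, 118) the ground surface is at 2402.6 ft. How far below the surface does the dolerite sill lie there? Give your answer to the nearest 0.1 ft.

23.3 ft

Let the plane be z = a·x + b·y + c.
Hole 8−Hole 7: 14a − 606b = −246.1;  Hole 9−Hole 7: 357a − 538b = −160.9.
Solving gives a = 0.16712, b = 0.40997.
Then c = 2548.8 − a·120 − b·741 = 2224.96.
At (634, 118): z_contact = 105.95 + 48.38 + 2224.96 = 2379.29 ft.
Depth below ground = 2402.6 − 2379.29 = 23.3 ft.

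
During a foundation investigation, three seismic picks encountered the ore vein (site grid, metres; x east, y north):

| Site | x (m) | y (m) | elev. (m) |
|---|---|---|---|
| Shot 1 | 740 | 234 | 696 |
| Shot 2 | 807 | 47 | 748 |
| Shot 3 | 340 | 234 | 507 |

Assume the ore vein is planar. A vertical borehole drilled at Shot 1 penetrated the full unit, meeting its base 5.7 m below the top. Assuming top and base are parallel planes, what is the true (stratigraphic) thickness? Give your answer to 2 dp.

5.13 m

Two edge vectors: Shot 1→Shot 2 = (67, -187, 52), Shot 1→Shot 3 = (-400, 0, -189).
Normal n = (Shot 1→Shot 2) × (Shot 1→Shot 3) = (35343, -8137, -74800).
So ∂z/∂x = −n_x/n_z = 0.47250 and ∂z/∂y = −n_y/n_z = −0.10878.
|∇z| = √(a²+b²) = 0.48486, so dip δ = arctan(0.48486) = 25.87°.
True thickness = vertical thickness × cos δ = 5.7 × cos 25.87° = 5.13 m.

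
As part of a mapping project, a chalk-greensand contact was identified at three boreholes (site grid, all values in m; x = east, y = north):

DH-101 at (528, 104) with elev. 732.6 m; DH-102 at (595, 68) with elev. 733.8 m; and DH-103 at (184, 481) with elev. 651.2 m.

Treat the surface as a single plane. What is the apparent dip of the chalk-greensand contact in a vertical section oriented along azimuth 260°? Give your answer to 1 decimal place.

Two edge vectors: DH-101→DH-102 = (67, -36, 1.2), DH-101→DH-103 = (-344, 377, -81.4).
Normal n = (DH-101→DH-102) × (DH-101→DH-103) = (2478, 5041, 12875).
So ∂z/∂x = −n_x/n_z = −0.19247 and ∂z/∂y = −n_y/n_z = −0.39153.
Unit vector along 260° is (sin 260°, cos 260°) = (-0.9848, -0.1736).
Slope in that direction = a·(-0.9848) + b·(-0.1736) = 0.25753.
Apparent dip = arctan|0.25753| = 14.4° (true dip is 23.6°, so apparent ≤ true as expected).

14.4°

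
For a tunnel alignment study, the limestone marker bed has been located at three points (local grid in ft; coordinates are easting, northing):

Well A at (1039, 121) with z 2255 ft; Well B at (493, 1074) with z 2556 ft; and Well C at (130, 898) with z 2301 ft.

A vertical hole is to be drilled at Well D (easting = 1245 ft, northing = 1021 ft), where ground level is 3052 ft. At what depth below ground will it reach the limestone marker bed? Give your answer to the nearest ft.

202 ft

Two edge vectors: Well A→Well B = (-546, 953, 301), Well A→Well C = (-909, 777, 46).
Normal n = (Well A→Well B) × (Well A→Well C) = (-190039, -248493, 442035).
So ∂z/∂easting = −n_x/n_z = 0.42992 and ∂z/∂northing = −n_y/n_z = 0.56216.
Intercept c from Well A: 2255 − 446.69 − 68.02 = 1740.29.
At (1245, 1021): z_contact = 535.2 + 574.0 + 1740.29 = 2849.5 ft.
Depth below ground = 3052 − 2849.5 = 202 ft.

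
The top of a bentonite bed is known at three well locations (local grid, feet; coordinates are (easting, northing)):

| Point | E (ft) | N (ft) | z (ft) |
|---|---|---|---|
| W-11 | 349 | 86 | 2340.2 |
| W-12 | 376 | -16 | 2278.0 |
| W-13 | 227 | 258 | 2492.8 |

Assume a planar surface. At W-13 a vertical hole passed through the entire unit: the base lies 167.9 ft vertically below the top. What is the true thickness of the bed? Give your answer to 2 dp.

Let the plane be z = a·E + b·N + c.
W-12−W-11: 27a − 102b = −62.2;  W-13−W-11: −122a + 172b = 152.6.
Solving gives a = −0.62395, b = 0.44464.
|∇z| = √(a²+b²) = 0.76617, so dip δ = arctan(0.76617) = 37.46°.
True thickness = vertical thickness × cos δ = 167.9 × cos 37.46° = 133.28 ft.

133.28 ft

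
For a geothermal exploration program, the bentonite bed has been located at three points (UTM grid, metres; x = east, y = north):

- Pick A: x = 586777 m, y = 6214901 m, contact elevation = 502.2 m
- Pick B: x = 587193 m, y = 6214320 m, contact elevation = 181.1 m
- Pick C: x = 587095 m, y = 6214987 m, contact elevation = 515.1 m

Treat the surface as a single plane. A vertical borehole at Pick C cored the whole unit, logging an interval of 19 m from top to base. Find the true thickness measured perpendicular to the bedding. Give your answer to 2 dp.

17.02 m

Two edge vectors: Pick A→Pick B = (416, -581, -321.1), Pick A→Pick C = (318, 86, 12.9).
Normal n = (Pick A→Pick B) × (Pick A→Pick C) = (20119.7, -107476.2, 220534).
So ∂z/∂x = −n_x/n_z = −0.09123 and ∂z/∂y = −n_y/n_z = 0.48735.
|∇z| = √(a²+b²) = 0.49581, so dip δ = arctan(0.49581) = 26.37°.
True thickness = vertical thickness × cos δ = 19 × cos 26.37° = 17.02 m.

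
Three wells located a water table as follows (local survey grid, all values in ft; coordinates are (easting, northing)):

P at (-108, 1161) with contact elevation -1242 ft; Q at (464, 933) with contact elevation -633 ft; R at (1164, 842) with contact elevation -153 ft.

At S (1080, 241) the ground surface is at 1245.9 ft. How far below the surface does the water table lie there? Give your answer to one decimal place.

Two edge vectors: P→Q = (572, -228, 609), P→R = (1272, -319, 1089).
Normal n = (P→Q) × (P→R) = (-54021, 151740, 107548).
So ∂z/∂E = −n_x/n_z = 0.502297 and ∂z/∂N = −n_y/n_z = −1.410905.
Intercept c from P: -1242 + 54.25 + 1638.06 = 450.31.
At (1080, 241): z_contact = 542.48 − 340.03 + 450.31 = 652.76 ft.
Depth below ground = 1245.9 − 652.76 = 593.1 ft.

593.1 ft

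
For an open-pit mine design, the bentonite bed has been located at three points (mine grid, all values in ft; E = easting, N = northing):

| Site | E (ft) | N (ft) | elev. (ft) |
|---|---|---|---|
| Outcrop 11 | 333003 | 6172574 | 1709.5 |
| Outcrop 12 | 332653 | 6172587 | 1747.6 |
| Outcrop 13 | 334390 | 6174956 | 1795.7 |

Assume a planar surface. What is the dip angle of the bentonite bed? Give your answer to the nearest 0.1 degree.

8.2°

Two edge vectors: Outcrop 11→Outcrop 12 = (-350, 13, 38.1), Outcrop 11→Outcrop 13 = (1387, 2382, 86.2).
Normal n = (Outcrop 11→Outcrop 12) × (Outcrop 11→Outcrop 13) = (-89633.6, 83014.7, -851731).
So ∂z/∂E = −n_x/n_z = −0.10524 and ∂z/∂N = −n_y/n_z = 0.09747.
Gradient magnitude |∇z| = √(a² + b²) = √(0.01107 + 0.00950) = 0.14344.
True dip = arctan(0.14344) = 8.2°, dipping toward SE (azimuth ≈ 133°).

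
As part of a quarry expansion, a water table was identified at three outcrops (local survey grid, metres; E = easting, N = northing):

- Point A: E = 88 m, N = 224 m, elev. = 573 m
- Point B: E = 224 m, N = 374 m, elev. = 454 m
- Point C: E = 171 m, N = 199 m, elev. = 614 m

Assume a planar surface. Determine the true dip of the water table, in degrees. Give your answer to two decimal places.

Let the plane be z = a·E + b·N + c.
Point B−Point A: 136a + 150b = −119;  Point C−Point A: 83a − 25b = 41.
Solving gives a = 0.20032, b = −0.97495.
Gradient magnitude |∇z| = √(a² + b²) = √(0.04013 + 0.95053) = 0.99532.
True dip = arctan(0.99532) = 44.87°, dipping toward NNW (azimuth ≈ 348°).

44.87°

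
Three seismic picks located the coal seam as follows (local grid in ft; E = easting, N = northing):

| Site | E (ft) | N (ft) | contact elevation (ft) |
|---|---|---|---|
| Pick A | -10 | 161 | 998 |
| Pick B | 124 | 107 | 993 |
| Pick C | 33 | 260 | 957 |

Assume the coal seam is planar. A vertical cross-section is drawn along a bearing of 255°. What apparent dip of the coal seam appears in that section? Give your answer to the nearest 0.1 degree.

14.3°

Two edge vectors: Pick A→Pick B = (134, -54, -5), Pick A→Pick C = (43, 99, -41).
Normal n = (Pick A→Pick B) × (Pick A→Pick C) = (2709, 5279, 15588).
So ∂z/∂E = −n_x/n_z = −0.17379 and ∂z/∂N = −n_y/n_z = −0.33866.
Unit vector along 255° is (sin 255°, cos 255°) = (-0.9659, -0.2588).
Slope in that direction = a·(-0.9659) + b·(-0.2588) = 0.25552.
Apparent dip = arctan|0.25552| = 14.3° (true dip is 20.8°, so apparent ≤ true as expected).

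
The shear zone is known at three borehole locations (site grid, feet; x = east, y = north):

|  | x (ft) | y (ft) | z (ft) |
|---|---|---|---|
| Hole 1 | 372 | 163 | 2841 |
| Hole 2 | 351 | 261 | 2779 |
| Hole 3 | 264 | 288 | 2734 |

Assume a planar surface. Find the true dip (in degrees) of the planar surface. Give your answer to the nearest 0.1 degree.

33.3°

Let the plane be z = a·x + b·y + c.
Hole 2−Hole 1: −21a + 98b = −62;  Hole 3−Hole 1: −108a + 125b = −107.
Solving gives a = 0.34376, b = −0.55899.
Gradient magnitude |∇z| = √(a² + b²) = √(0.11817 + 0.31247) = 0.65623.
True dip = arctan(0.65623) = 33.3°, dipping toward NNW (azimuth ≈ 328°).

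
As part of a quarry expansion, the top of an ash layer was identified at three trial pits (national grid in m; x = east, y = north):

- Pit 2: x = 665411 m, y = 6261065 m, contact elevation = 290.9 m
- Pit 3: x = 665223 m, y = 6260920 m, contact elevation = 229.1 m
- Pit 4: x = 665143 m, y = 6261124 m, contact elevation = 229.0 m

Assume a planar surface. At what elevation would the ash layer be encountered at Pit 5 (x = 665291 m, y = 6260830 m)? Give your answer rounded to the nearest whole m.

Let the plane be z = a·x + b·y + c.
Pit 3−Pit 2: −188a − 145b = −61.8;  Pit 4−Pit 2: −268a + 59b = −61.9.
Solving gives a = 0.25267657, b = 0.09859865.
Then c = 290.9 − a·665411 − b·6261065 = −785175.45.
At (665291, 6260830): z = 168103.4 + 617309.4 − 785175.45 = 237.4 m.

237 m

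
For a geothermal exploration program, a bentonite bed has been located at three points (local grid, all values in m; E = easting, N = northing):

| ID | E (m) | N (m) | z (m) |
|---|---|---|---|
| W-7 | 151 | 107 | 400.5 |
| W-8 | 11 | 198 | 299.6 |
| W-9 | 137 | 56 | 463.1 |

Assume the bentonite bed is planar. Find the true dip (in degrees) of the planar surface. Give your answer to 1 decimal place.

50.5°

Let the plane be z = a·E + b·N + c.
W-8−W-7: −140a + 91b = −100.9;  W-9−W-7: −14a − 51b = 62.6.
Solving gives a = −0.06545, b = −1.20948.
Gradient magnitude |∇z| = √(a² + b²) = √(0.00428 + 1.46285) = 1.21125.
True dip = arctan(1.21125) = 50.5°, dipping toward N (azimuth ≈ 003°).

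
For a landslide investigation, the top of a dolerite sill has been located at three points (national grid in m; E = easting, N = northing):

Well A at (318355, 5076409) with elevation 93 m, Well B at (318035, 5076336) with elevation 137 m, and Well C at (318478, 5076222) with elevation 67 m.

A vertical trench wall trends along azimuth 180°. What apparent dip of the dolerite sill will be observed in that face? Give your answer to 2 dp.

2.42°

Two edge vectors: Well A→Well B = (-320, -73, 44), Well A→Well C = (123, -187, -26).
Normal n = (Well A→Well B) × (Well A→Well C) = (10126, -2908, 68819).
So ∂z/∂E = −n_x/n_z = −0.14714 and ∂z/∂N = −n_y/n_z = 0.04226.
Unit vector along 180° is (sin 180°, cos 180°) = (0.0000, -1.0000).
Slope in that direction = a·(0.0000) + b·(-1.0000) = −0.04226.
Apparent dip = arctan|0.04226| = 2.42° (true dip is 8.7°, so apparent ≤ true as expected).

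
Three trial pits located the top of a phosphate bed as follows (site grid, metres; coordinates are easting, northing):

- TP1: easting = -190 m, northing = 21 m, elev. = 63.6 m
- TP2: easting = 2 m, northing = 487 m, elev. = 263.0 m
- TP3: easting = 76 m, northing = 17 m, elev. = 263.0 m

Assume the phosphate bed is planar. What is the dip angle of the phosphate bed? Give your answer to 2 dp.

Let the plane be z = a·easting + b·northing + c.
TP2−TP1: 192a + 466b = 199.4;  TP3−TP1: 266a − 4b = 199.4.
Solving gives a = 0.75140, b = 0.11831.
Gradient magnitude |∇z| = √(a² + b²) = √(0.56461 + 0.01400) = 0.76066.
True dip = arctan(0.76066) = 37.26°, dipping toward W (azimuth ≈ 261°).

37.26°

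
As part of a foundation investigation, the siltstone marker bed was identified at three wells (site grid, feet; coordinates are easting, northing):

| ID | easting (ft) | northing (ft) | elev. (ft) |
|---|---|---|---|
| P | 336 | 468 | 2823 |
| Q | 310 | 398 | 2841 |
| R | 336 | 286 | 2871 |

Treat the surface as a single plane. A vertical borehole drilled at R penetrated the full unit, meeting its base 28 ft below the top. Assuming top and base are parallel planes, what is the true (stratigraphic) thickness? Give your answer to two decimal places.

Two edge vectors: P→Q = (-26, -70, 18), P→R = (0, -182, 48).
Normal n = (P→Q) × (P→R) = (-84, 1248, 4732).
So ∂z/∂easting = −n_x/n_z = 0.01775 and ∂z/∂northing = −n_y/n_z = −0.26374.
|∇z| = √(a²+b²) = 0.26433, so dip δ = arctan(0.26433) = 14.81°.
True thickness = vertical thickness × cos δ = 28 × cos 14.81° = 27.07 ft.

27.07 ft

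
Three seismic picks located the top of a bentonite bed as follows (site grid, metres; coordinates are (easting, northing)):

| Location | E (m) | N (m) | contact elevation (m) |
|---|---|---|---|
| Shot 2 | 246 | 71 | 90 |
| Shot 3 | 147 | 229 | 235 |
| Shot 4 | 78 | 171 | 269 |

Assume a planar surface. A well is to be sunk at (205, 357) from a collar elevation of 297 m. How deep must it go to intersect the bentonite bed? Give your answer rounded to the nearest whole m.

59 m

Two edge vectors: Shot 2→Shot 3 = (-99, 158, 145), Shot 2→Shot 4 = (-168, 100, 179).
Normal n = (Shot 2→Shot 3) × (Shot 2→Shot 4) = (13782, -6639, 16644).
So ∂z/∂E = −n_x/n_z = −0.82805 and ∂z/∂N = −n_y/n_z = 0.39888.
Intercept c from Shot 2: 90 + 203.70 − 28.32 = 265.38.
At (205, 357): z_contact = −169.7 + 142.4 + 265.38 = 238.0 m.
Depth below ground = 297 − 238.0 = 59 m.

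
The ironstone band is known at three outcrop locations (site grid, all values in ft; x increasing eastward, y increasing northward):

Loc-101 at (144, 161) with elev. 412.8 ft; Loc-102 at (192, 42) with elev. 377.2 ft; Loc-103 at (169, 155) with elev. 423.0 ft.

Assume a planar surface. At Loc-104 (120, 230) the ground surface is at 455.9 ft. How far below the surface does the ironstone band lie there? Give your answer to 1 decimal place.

Let the plane be z = a·x + b·y + c.
Loc-102−Loc-101: 48a − 119b = −35.6;  Loc-103−Loc-101: 25a − 6b = 10.2.
Solving gives a = 0.53122, b = 0.51344.
Then c = 412.8 − a·144 − b·161 = 253.64.
At (120, 230): z_contact = 63.75 + 118.09 + 253.64 = 435.48 ft.
Depth below ground = 455.9 − 435.48 = 20.4 ft.

20.4 ft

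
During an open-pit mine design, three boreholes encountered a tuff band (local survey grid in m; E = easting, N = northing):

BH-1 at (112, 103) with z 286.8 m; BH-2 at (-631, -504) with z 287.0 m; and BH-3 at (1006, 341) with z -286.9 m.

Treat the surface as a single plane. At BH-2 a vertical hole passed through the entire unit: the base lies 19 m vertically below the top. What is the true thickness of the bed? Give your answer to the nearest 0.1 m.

Let the plane be z = a·E + b·N + c.
BH-2−BH-1: −743a − 607b = 0.2;  BH-3−BH-1: 894a + 238b = −573.7.
Solving gives a = −0.95179, b = 1.16471.
|∇z| = √(a²+b²) = 1.50415, so dip δ = arctan(1.50415) = 56.38°.
True thickness = vertical thickness × cos δ = 19 × cos 56.38° = 10.5 m.

10.5 m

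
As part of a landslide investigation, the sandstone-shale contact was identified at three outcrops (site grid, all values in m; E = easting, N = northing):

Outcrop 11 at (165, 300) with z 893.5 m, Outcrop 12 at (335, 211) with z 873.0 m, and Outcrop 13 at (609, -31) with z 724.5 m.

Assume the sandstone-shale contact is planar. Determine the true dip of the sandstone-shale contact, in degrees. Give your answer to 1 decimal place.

Let the plane be z = a·E + b·N + c.
Outcrop 12−Outcrop 11: 170a − 89b = −20.5;  Outcrop 13−Outcrop 11: 444a − 331b = −169.
Solving gives a = 0.49275, b = 1.17154.
Gradient magnitude |∇z| = √(a² + b²) = √(0.24280 + 1.37251) = 1.27095.
True dip = arctan(1.27095) = 51.8°, dipping toward SSW (azimuth ≈ 203°).

51.8°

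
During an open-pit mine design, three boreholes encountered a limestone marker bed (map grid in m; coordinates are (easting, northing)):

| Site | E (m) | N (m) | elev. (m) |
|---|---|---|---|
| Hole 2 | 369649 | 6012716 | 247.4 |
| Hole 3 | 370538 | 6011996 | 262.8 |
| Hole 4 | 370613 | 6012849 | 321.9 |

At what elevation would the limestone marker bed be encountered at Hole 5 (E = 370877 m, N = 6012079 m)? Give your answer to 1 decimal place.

291.3 m

Two edge vectors: Hole 2→Hole 3 = (889, -720, 15.4), Hole 2→Hole 4 = (964, 133, 74.5).
Normal n = (Hole 2→Hole 3) × (Hole 2→Hole 4) = (-55688.2, -51384.9, 812317).
So ∂z/∂E = −n_x/n_z = 0.068554764 and ∂z/∂N = −n_y/n_z = 0.063257201.
Intercept c from Hole 2: 247.4 − 25341.20 − 380347.59 = −405441.39.
At (370877, 6012079): z = 25425.4 + 380307.3 − 405441.39 = 291.3 m.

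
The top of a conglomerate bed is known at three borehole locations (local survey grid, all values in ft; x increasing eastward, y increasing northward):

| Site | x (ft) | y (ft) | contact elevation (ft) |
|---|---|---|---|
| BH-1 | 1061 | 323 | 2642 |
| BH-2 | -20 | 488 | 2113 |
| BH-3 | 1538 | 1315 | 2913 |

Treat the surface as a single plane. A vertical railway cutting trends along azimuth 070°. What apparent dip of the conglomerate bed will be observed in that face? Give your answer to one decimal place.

Two edge vectors: BH-1→BH-2 = (-1081, 165, -529), BH-1→BH-3 = (477, 992, 271).
Normal n = (BH-1→BH-2) × (BH-1→BH-3) = (569483, 40618, -1151057).
So ∂z/∂x = −n_x/n_z = 0.49475 and ∂z/∂y = −n_y/n_z = 0.03529.
Unit vector along 070° is (sin 70°, cos 70°) = (0.9397, 0.3420).
Slope in that direction = a·(0.9397) + b·(0.3420) = 0.47698.
Apparent dip = arctan|0.47698| = 25.5° (true dip is 26.4°, so apparent ≤ true as expected).

25.5°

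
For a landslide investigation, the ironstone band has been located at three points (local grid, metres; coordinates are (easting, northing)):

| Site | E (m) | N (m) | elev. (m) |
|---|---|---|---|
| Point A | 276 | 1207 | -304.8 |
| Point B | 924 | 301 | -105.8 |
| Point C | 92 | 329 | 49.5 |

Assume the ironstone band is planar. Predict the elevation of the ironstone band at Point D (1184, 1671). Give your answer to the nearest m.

-653 m

Two edge vectors: Point A→Point B = (648, -906, 199), Point A→Point C = (-184, -878, 354.3).
Normal n = (Point A→Point B) × (Point A→Point C) = (-146273.8, -266202.4, -735648).
So ∂z/∂E = −n_x/n_z = −0.19884 and ∂z/∂N = −n_y/n_z = −0.36186.
Intercept c from Point A: -304.8 + 54.88 + 436.77 = 186.85.
At (1184, 1671): z = −235.4 − 604.7 + 186.85 = -653.2 m.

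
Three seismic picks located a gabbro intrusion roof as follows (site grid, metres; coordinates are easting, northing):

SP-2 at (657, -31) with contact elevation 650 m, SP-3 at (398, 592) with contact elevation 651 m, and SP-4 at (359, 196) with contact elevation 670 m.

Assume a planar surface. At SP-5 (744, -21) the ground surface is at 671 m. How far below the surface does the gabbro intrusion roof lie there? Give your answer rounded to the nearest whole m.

Two edge vectors: SP-2→SP-3 = (-259, 623, 1), SP-2→SP-4 = (-298, 227, 20).
Normal n = (SP-2→SP-3) × (SP-2→SP-4) = (12233, 4882, 126861).
So ∂z/∂easting = −n_x/n_z = −0.09643 and ∂z/∂northing = −n_y/n_z = −0.03848.
Intercept c from SP-2: 650 + 63.35 − 1.19 = 712.16.
At (744, -21): z_contact = −71.7 + 0.8 + 712.16 = 641.2 m.
Depth below ground = 671 − 641.2 = 30 m.

30 m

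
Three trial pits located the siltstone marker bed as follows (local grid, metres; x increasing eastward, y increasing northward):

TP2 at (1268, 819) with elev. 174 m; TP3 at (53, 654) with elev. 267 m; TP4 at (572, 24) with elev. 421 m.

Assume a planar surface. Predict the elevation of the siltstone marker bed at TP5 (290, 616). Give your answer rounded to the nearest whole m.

268 m

Let the plane be z = a·x + b·y + c.
TP3−TP2: −1215a − 165b = 93;  TP4−TP2: −696a − 795b = 247.
Solving gives a = −0.03899, b = −0.27656.
Then c = 174 − a·1268 − b·819 = 449.94.
At (290, 616): z = −11.3 − 170.4 + 449.94 = 268.3 m.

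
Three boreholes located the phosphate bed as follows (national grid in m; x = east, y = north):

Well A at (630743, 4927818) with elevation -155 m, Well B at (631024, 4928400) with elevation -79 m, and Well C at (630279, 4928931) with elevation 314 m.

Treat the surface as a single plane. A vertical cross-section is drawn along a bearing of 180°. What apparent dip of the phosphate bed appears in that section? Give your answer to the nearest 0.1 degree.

Let the plane be z = a·x + b·y + c.
Well B−Well A: 281a + 582b = 76;  Well C−Well A: −464a + 1113b = 469.
Solving gives a = −0.32321, b = 0.28664.
Unit vector along 180° is (sin 180°, cos 180°) = (0.0000, -1.0000).
Slope in that direction = a·(0.0000) + b·(-1.0000) = −0.28664.
Apparent dip = arctan|0.28664| = 16.0° (true dip is 23.4°, so apparent ≤ true as expected).

16.0°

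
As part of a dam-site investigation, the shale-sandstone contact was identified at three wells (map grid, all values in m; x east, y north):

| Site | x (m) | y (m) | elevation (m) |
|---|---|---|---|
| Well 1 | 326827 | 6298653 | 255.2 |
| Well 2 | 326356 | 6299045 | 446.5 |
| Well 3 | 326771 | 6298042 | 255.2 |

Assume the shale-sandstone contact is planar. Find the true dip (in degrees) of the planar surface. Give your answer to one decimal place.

Let the plane be z = a·x + b·y + c.
Well 2−Well 1: −471a + 392b = 191.3;  Well 3−Well 1: −56a − 611b = 0.
Solving gives a = −0.37737, b = 0.03459.
Gradient magnitude |∇z| = √(a² + b²) = √(0.14241 + 0.00120) = 0.37895.
True dip = arctan(0.37895) = 20.8°, dipping toward E (azimuth ≈ 095°).

20.8°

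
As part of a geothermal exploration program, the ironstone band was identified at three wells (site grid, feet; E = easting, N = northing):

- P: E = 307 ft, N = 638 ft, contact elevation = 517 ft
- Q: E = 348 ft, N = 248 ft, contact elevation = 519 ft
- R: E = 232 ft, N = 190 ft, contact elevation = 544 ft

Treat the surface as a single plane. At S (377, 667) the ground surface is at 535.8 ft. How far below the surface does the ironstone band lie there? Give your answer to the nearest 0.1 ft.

Two edge vectors: P→Q = (41, -390, 2), P→R = (-75, -448, 27).
Normal n = (P→Q) × (P→R) = (-9634, -1257, -47618).
So ∂z/∂E = −n_x/n_z = −0.20232 and ∂z/∂N = −n_y/n_z = −0.02640.
Intercept c from P: 517 + 62.11 + 16.84 = 595.95.
At (377, 667): z_contact = −76.27 − 17.61 + 595.95 = 502.07 ft.
Depth below ground = 535.8 − 502.07 = 33.7 ft.

33.7 ft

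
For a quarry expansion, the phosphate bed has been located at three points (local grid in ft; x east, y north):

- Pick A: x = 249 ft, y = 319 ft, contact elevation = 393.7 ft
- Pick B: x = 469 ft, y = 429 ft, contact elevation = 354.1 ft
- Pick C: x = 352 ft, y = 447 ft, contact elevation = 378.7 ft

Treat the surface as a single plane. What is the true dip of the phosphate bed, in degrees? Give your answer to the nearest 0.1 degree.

11.8°

Let the plane be z = a·x + b·y + c.
Pick B−Pick A: 220a + 110b = −39.6;  Pick C−Pick A: 103a + 128b = −15.
Solving gives a = −0.20314, b = 0.04627.
Gradient magnitude |∇z| = √(a² + b²) = √(0.04126 + 0.00214) = 0.20834.
True dip = arctan(0.20834) = 11.8°, dipping toward ESE (azimuth ≈ 103°).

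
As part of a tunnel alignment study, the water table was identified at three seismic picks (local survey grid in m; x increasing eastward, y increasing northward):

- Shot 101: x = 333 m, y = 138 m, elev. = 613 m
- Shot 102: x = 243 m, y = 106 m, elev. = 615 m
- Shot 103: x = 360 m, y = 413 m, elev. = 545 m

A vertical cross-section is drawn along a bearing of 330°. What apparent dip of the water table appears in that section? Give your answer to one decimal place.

14.3°

Two edge vectors: Shot 101→Shot 102 = (-90, -32, 2), Shot 101→Shot 103 = (27, 275, -68).
Normal n = (Shot 101→Shot 102) × (Shot 101→Shot 103) = (1626, -6066, -23886).
So ∂z/∂x = −n_x/n_z = 0.06807 and ∂z/∂y = −n_y/n_z = −0.25396.
Unit vector along 330° is (sin 330°, cos 330°) = (-0.5000, 0.8660).
Slope in that direction = a·(-0.5000) + b·(0.8660) = −0.25397.
Apparent dip = arctan|0.25397| = 14.3° (true dip is 14.7°, so apparent ≤ true as expected).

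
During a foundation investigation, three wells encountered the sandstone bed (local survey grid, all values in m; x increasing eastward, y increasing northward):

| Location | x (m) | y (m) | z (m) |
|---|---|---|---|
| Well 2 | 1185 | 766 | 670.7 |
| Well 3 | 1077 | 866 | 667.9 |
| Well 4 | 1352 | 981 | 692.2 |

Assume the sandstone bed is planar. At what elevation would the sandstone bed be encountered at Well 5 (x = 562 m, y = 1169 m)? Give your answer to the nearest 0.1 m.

Two edge vectors: Well 2→Well 3 = (-108, 100, -2.8), Well 2→Well 4 = (167, 215, 21.5).
Normal n = (Well 2→Well 3) × (Well 2→Well 4) = (2752, 1854.4, -39920).
So ∂z/∂x = −n_x/n_z = 0.068938 and ∂z/∂y = −n_y/n_z = 0.046453.
Intercept c from Well 2: 670.7 − 81.69 − 35.58 = 553.43.
At (562, 1169): z = 38.7 + 54.3 + 553.43 = 646.5 m.

646.5 m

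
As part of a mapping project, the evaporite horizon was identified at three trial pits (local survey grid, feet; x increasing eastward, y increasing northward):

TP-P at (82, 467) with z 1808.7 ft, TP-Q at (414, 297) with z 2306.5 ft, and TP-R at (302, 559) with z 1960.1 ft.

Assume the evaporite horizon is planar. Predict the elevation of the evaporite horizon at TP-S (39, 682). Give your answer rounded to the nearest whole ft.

Let the plane be z = a·x + b·y + c.
TP-Q−TP-P: 332a − 170b = 497.8;  TP-R−TP-P: 220a + 92b = 151.4.
Solving gives a = 1.05286, b = −0.87206.
Then c = 1808.7 − a·82 − b·467 = 2129.62.
At (39, 682): z = 41.1 − 594.7 + 2129.62 = 1575.9 ft.

1576 ft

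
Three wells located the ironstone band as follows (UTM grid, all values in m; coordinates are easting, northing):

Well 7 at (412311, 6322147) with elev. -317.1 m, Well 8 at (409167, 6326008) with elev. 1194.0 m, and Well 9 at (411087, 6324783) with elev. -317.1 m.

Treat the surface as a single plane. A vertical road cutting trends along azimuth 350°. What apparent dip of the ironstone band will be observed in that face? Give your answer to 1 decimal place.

17.6°

Two edge vectors: Well 7→Well 8 = (-3144, 3861, 1511.1), Well 7→Well 9 = (-1224, 2636, 0).
Normal n = (Well 7→Well 8) × (Well 7→Well 9) = (-3983259.6, -1849586.4, -3561720).
So ∂z/∂easting = −n_x/n_z = −1.11835 and ∂z/∂northing = −n_y/n_z = −0.51930.
Unit vector along 350° is (sin 350°, cos 350°) = (-0.1736, 0.9848).
Slope in that direction = a·(-0.1736) + b·(0.9848) = −0.31721.
Apparent dip = arctan|0.31721| = 17.6° (true dip is 51.0°, so apparent ≤ true as expected).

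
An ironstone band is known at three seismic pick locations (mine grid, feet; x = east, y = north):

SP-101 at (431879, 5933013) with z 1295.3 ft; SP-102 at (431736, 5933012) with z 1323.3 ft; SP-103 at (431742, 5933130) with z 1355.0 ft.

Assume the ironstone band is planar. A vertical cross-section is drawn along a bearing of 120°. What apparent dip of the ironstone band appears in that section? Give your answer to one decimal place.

17.3°

Let the plane be z = a·x + b·y + c.
SP-102−SP-101: −143a − 1b = 28;  SP-103−SP-101: −137a + 117b = 59.7.
Solving gives a = −0.19775, b = 0.27870.
Unit vector along 120° is (sin 120°, cos 120°) = (0.8660, -0.5000).
Slope in that direction = a·(0.8660) + b·(-0.5000) = −0.31061.
Apparent dip = arctan|0.31061| = 17.3° (true dip is 18.9°, so apparent ≤ true as expected).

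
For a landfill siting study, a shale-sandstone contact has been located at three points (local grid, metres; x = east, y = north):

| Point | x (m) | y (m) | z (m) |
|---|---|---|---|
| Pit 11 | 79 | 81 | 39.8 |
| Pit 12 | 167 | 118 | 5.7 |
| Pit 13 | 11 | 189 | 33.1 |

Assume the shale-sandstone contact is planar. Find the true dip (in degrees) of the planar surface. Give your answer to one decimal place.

Let the plane be z = a·x + b·y + c.
Pit 12−Pit 11: 88a + 37b = −34.1;  Pit 13−Pit 11: −68a + 108b = −6.7.
Solving gives a = −0.28577, b = −0.24196.
Gradient magnitude |∇z| = √(a² + b²) = √(0.08166 + 0.05855) = 0.37444.
True dip = arctan(0.37444) = 20.5°, dipping toward NE (azimuth ≈ 050°).

20.5°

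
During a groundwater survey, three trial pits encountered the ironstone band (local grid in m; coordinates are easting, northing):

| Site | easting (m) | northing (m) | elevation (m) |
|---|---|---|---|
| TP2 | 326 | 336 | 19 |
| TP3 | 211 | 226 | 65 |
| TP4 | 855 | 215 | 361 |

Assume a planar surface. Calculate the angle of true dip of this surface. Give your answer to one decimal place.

Two edge vectors: TP2→TP3 = (-115, -110, 46), TP2→TP4 = (529, -121, 342).
Normal n = (TP2→TP3) × (TP2→TP4) = (-32054, 63664, 72105).
So ∂z/∂easting = −n_x/n_z = 0.44455 and ∂z/∂northing = −n_y/n_z = −0.88293.
Gradient magnitude |∇z| = √(a² + b²) = √(0.19762 + 0.77957) = 0.98853.
True dip = arctan(0.98853) = 44.7°, dipping toward NNW (azimuth ≈ 333°).

44.7°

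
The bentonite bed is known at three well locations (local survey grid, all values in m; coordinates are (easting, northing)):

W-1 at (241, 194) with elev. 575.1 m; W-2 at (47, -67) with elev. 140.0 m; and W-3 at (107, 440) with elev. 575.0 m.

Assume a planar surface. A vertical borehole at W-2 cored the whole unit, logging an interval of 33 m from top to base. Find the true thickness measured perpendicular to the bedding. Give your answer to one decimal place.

Let the plane be z = a·E + b·N + c.
W-2−W-1: −194a − 261b = −435.1;  W-3−W-1: −134a + 246b = −0.1.
Solving gives a = 1.29460, b = 0.70478.
|∇z| = √(a²+b²) = 1.47401, so dip δ = arctan(1.47401) = 55.85°.
True thickness = vertical thickness × cos δ = 33 × cos 55.85° = 18.5 m.

18.5 m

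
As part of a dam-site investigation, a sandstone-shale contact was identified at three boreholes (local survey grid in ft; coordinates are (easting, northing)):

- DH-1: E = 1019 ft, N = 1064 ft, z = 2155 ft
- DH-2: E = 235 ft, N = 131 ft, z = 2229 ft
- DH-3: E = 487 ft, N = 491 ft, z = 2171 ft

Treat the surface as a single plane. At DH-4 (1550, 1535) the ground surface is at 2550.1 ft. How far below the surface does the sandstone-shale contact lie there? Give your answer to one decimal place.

353.6 ft

Two edge vectors: DH-1→DH-2 = (-784, -933, 74), DH-1→DH-3 = (-532, -573, 16).
Normal n = (DH-1→DH-2) × (DH-1→DH-3) = (27474, -26824, -47124).
So ∂z/∂E = −n_x/n_z = 0.583015 and ∂z/∂N = −n_y/n_z = −0.569222.
Intercept c from DH-1: 2155 − 594.09 + 605.65 = 2166.56.
At (1550, 1535): z_contact = 903.67 − 873.76 + 2166.56 = 2196.48 ft.
Depth below ground = 2550.1 − 2196.48 = 353.6 ft.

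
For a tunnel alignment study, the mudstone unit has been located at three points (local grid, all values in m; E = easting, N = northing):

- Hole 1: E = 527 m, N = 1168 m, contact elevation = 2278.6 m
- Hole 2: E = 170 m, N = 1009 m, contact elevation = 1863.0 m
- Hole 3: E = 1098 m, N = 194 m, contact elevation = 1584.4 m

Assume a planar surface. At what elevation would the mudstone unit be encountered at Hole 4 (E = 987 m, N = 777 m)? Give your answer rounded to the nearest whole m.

Two edge vectors: Hole 1→Hole 2 = (-357, -159, -415.6), Hole 1→Hole 3 = (571, -974, -694.2).
Normal n = (Hole 1→Hole 2) × (Hole 1→Hole 3) = (-294416.6, -485137, 438507).
So ∂z/∂E = −n_x/n_z = 0.67141 and ∂z/∂N = −n_y/n_z = 1.10634.
Intercept c from Hole 1: 2278.6 − 353.83 − 1292.20 = 632.57.
At (987, 777): z = 662.7 + 859.6 + 632.57 = 2154.9 m.

2155 m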